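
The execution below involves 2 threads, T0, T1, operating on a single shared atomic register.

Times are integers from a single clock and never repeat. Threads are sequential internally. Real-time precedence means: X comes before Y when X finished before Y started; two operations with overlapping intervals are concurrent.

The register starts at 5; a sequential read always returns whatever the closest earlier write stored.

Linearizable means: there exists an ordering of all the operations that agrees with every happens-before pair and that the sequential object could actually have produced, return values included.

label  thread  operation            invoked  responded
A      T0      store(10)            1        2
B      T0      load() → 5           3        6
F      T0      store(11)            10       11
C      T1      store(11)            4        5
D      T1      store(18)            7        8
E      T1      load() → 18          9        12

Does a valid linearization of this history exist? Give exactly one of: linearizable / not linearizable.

not linearizable

the violation lands at event 6, B's response at time 6: events 1..5 linearize, events 1..6 do not
3 completed operations, 2 real-time-consistent orders — every atomic register replay fails
take A, B, C: step 2 already fails, because B load() → 5 cannot occur there
take A, C, B: step 3 already fails, because B load() → 5 cannot occur there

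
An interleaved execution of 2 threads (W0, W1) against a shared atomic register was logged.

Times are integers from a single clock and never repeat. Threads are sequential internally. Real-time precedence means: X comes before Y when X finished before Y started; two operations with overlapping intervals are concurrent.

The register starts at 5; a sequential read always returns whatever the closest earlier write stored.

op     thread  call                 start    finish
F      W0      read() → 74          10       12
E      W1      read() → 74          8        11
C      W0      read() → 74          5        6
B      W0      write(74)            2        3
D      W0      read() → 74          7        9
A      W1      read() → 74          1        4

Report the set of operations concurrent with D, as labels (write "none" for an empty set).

E

D spans [7,9]: anything still running between times 7 and 9 counts as concurrent
A [1,4]: before
B [2,3]: before
C [5,6]: before
E [8,11]: concurrent
F [10,12]: after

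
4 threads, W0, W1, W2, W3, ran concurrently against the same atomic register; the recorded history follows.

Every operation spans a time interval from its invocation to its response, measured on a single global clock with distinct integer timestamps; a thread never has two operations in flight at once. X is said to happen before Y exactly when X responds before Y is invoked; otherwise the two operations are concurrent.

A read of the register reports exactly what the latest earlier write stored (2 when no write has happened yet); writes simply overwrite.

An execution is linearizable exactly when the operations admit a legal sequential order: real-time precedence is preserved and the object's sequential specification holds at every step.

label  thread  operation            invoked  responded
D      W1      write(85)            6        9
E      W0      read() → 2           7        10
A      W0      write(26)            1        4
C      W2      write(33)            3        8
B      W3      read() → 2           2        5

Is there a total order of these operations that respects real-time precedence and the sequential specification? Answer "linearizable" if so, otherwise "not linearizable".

already the first 10 events (up to E's response at time 10) admit no linearization; the first 9 still do
5 completed operations, 20 real-time-consistent orders — every atomic register replay fails
for example A, B, C, D, E fails at step 2: B read() → 2 is not legal there
for example A, B, C, E, D fails at step 2: B read() → 2 is not legal there

not linearizable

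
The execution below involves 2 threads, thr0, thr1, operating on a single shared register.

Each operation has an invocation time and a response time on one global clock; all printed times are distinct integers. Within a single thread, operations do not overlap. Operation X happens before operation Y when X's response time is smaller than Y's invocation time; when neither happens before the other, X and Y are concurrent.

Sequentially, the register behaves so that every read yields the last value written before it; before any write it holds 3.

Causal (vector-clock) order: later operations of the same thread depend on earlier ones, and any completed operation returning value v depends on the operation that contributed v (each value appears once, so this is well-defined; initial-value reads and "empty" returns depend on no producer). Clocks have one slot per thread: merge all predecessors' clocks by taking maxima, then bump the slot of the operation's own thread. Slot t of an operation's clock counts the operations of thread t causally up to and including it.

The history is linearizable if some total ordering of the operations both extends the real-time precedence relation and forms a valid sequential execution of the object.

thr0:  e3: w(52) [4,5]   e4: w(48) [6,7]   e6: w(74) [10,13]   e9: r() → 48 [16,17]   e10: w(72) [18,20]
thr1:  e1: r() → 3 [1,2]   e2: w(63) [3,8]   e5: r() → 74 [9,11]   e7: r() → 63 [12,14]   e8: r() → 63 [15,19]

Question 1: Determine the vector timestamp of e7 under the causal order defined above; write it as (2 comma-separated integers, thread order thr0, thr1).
Answer: (3, 4)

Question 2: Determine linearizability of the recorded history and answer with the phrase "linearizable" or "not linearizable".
not linearizable

the violation lands at event 14, e7's response at time 14: events 1..13 linearize, events 1..14 do not
every one of the 9 real-time-consistent orders over 7 completed register ops fails the sequential spec
sample order e1, e2, e3, e4, e5, e6, e7 stalls at step 5 — e5 r() → 74 has no legal effect
sample order e1, e2, e3, e4, e5, e7, e6 stalls at step 5 — e5 r() → 74 has no legal effect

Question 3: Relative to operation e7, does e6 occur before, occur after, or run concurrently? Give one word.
Answer: concurrent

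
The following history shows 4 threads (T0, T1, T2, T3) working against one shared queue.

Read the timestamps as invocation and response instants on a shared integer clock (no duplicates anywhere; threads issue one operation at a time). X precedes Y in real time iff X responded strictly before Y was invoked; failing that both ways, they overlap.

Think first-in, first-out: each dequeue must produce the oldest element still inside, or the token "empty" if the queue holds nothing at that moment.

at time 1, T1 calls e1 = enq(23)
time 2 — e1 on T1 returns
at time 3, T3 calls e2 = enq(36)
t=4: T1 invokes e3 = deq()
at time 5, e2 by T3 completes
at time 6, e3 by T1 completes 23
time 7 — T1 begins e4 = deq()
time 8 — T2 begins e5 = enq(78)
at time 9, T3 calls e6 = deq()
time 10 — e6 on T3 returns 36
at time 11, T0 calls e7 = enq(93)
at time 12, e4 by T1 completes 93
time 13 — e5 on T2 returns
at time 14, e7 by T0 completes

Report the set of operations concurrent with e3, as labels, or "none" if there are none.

concurrent with e3 ([4,6]): every op whose interval crosses 4..6
e1 [1,2]: before
e2 [3,5]: concurrent
e4 [7,12]: after
e5 [8,13]: after
e6 [9,10]: after
e7 [11,14]: after

e2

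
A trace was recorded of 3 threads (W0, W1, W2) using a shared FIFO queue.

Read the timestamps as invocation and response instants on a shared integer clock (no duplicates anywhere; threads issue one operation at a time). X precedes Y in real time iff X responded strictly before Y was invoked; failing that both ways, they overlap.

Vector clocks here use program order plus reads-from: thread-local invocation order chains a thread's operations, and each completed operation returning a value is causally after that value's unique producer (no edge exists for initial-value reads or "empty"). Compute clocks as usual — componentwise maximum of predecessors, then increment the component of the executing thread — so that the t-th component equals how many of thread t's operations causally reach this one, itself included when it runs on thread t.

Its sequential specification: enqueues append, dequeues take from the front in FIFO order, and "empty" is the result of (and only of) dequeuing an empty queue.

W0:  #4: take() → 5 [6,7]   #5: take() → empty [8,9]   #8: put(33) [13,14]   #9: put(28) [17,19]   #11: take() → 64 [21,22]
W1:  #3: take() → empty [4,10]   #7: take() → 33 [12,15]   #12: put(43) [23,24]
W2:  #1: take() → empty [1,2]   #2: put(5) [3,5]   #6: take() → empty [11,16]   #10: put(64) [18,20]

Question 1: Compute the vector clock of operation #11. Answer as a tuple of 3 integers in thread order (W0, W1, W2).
Answer: (5, 0, 4)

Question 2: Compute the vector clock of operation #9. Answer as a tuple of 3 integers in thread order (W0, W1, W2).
Answer: (4, 0, 2)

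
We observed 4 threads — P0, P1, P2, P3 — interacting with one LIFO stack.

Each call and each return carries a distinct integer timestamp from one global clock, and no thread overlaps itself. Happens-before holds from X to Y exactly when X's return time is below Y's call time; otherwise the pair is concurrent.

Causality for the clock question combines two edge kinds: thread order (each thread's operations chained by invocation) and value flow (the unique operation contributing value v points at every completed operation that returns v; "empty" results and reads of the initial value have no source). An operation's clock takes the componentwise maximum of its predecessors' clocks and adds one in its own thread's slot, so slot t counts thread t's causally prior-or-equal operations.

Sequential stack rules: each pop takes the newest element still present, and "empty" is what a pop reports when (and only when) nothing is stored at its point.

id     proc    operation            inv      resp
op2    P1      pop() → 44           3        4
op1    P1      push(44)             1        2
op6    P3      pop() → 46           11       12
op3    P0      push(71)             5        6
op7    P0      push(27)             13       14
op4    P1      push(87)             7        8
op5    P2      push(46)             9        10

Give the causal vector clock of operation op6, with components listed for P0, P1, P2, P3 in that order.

root op op5, invoked 9: fresh clock plus P2's own tick → (0, 0, 1, 0)
root op op1, invoked 1: fresh clock plus P1's own tick → (0, 1, 0, 0)
root op op3, invoked 5: fresh clock plus P0's own tick → (1, 0, 0, 0)
merge at op6 (invoked 11): VC(op5)=(0, 0, 1, 0), own-thread bump on P3 → (0, 0, 1, 1)
merge at op2 (invoked 3): VC(op1)=(0, 1, 0, 0), own-thread bump on P1 → (0, 2, 0, 0)
merge at op7 (invoked 13): VC(op3)=(1, 0, 0, 0), own-thread bump on P0 → (2, 0, 0, 0)
merge at op4 (invoked 7): VC(op2)=(0, 2, 0, 0), own-thread bump on P1 → (0, 3, 0, 0)
target: VC(op6) = (0, 0, 1, 1)

(0, 0, 1, 1)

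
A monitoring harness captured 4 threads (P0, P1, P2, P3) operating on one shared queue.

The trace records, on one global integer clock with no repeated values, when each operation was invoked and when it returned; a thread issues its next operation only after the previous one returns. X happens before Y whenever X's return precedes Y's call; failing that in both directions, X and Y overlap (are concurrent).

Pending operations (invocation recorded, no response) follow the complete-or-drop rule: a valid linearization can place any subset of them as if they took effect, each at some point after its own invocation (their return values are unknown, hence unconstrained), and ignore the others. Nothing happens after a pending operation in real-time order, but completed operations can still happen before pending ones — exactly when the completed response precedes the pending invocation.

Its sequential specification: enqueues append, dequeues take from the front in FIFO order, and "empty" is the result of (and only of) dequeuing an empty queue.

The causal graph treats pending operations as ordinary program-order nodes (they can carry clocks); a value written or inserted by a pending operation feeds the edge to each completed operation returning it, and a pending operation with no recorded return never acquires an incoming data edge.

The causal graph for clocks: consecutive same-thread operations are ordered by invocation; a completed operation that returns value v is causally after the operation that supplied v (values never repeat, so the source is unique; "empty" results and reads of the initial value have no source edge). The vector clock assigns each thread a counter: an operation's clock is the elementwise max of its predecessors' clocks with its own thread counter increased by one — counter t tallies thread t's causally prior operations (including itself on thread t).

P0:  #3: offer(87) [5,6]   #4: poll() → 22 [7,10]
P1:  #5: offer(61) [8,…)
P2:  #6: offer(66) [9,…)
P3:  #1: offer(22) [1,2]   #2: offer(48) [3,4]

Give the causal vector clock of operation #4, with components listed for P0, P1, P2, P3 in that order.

(2, 0, 0, 1)

#1 (invocation 1): nothing precedes it; P3's component alone gives (0, 0, 0, 1)
#6 (invocation 9): nothing precedes it; P2's component alone gives (0, 0, 1, 0)
#5 (invocation 8): nothing precedes it; P1's component alone gives (0, 1, 0, 0)
#3 (invocation 5): nothing precedes it; P0's component alone gives (1, 0, 0, 0)
#2, invoked 3, takes VC(#1)=(0, 0, 0, 1) under max, adds 1 for P3 → (0, 0, 0, 2)
#4, invoked 7, takes VC(#1)=(0, 0, 0, 1), VC(#3)=(1, 0, 0, 0) under max, adds 1 for P0 → (2, 0, 0, 1)
target: VC(#4) = (2, 0, 0, 1)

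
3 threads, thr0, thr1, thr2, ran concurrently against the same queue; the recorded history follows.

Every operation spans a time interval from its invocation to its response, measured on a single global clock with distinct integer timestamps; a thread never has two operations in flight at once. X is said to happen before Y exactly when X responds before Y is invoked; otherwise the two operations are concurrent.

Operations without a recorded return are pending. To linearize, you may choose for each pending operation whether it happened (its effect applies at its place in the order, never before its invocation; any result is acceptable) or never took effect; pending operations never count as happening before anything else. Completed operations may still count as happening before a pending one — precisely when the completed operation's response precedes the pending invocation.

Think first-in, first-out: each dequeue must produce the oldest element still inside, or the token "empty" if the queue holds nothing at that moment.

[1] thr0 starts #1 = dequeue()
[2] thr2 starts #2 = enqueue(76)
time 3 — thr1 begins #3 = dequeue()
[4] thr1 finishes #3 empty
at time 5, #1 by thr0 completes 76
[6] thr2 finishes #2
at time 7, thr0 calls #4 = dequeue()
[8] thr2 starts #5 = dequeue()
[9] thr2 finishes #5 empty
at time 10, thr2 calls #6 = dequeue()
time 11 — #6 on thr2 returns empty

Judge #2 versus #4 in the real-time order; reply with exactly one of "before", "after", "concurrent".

before

#2 spans [2,6], #4 spans [7,…)
resp(#2)=6 < inv(#4)=7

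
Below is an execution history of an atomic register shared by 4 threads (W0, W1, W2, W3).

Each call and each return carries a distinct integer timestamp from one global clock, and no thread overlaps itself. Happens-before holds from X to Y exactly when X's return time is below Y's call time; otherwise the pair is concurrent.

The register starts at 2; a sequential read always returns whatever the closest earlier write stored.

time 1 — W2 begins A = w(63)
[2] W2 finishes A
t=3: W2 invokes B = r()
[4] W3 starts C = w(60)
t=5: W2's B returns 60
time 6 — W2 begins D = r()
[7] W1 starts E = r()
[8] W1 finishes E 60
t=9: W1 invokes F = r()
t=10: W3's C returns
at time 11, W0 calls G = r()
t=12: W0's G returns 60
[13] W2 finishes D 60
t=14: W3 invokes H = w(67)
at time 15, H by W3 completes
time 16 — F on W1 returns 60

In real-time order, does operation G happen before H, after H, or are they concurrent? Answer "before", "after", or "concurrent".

G spans [11,12], H spans [14,15]
resp(G)=12 < inv(H)=14

before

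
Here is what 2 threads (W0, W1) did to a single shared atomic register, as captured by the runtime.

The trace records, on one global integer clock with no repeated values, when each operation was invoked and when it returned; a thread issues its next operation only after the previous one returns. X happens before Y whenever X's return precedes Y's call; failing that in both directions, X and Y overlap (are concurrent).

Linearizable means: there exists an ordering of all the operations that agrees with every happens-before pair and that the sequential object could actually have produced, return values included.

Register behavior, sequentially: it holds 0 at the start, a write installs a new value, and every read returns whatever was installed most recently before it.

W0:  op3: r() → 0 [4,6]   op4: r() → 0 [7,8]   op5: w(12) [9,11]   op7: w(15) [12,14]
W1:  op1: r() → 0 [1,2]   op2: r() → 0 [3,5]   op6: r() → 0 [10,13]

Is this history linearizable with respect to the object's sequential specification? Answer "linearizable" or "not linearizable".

one valid linearization: op1, op2, op3, op4, op6, op5, op7
after step 1 (op1 r() → 0): value 0
after step 2 (op2 r() → 0): value 0
after step 3 (op3 r() → 0): value 0
after step 4 (op4 r() → 0): value 0
after step 5 (op6 r() → 0): value 0
after step 6 (op5 w(12)): value 12
after step 7 (op7 w(15)): value 15

linearizable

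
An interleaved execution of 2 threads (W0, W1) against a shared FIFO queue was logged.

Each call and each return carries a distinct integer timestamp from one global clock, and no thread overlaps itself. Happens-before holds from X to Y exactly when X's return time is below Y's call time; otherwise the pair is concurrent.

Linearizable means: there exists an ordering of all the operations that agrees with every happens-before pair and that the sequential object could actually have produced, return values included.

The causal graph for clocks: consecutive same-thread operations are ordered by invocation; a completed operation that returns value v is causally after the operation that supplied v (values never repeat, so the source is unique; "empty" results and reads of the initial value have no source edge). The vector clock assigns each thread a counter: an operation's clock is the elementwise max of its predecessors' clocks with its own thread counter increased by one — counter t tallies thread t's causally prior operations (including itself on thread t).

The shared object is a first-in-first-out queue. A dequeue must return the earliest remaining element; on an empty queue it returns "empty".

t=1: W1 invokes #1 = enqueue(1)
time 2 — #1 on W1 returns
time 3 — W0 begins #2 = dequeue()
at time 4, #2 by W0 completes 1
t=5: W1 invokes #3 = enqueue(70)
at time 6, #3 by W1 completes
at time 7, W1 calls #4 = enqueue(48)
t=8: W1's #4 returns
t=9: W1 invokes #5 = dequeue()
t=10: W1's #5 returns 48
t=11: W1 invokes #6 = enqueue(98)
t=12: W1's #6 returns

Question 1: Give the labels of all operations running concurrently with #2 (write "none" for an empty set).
#2 runs from 3 to 4; window-overlapping ops are concurrent
#1 [1,2]: before
#3 [5,6]: after
#4 [7,8]: after
#5 [9,10]: after
#6 [11,12]: after

none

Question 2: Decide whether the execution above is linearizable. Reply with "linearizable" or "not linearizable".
through event 9 a valid linearization exists; event 10 (#5 responding at time 10) ends that
the completed operations (5 total) allow one real-time order; the FIFO queue replay rejects it
one such order, #1, #2, #3, #4, #5, breaks at step 5 where #5 dequeue() → 48 is illegal

not linearizable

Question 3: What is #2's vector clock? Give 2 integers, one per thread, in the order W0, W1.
VC(#1, invoked at 1): no causal predecessors; +1 on W1 → (0, 1)
merge at #3 (invoked 5): VC(#1)=(0, 1), own-thread bump on W1 → (0, 2)
merge at #2 (invoked 3): VC(#1)=(0, 1), own-thread bump on W0 → (1, 1)
merge at #4 (invoked 7): VC(#3)=(0, 2), own-thread bump on W1 → (0, 3)
merge at #5 (invoked 9): VC(#4)=(0, 3), own-thread bump on W1 → (0, 4)
merge at #6 (invoked 11): VC(#5)=(0, 4), own-thread bump on W1 → (0, 5)
target: VC(#2) = (1, 1)

(1, 1)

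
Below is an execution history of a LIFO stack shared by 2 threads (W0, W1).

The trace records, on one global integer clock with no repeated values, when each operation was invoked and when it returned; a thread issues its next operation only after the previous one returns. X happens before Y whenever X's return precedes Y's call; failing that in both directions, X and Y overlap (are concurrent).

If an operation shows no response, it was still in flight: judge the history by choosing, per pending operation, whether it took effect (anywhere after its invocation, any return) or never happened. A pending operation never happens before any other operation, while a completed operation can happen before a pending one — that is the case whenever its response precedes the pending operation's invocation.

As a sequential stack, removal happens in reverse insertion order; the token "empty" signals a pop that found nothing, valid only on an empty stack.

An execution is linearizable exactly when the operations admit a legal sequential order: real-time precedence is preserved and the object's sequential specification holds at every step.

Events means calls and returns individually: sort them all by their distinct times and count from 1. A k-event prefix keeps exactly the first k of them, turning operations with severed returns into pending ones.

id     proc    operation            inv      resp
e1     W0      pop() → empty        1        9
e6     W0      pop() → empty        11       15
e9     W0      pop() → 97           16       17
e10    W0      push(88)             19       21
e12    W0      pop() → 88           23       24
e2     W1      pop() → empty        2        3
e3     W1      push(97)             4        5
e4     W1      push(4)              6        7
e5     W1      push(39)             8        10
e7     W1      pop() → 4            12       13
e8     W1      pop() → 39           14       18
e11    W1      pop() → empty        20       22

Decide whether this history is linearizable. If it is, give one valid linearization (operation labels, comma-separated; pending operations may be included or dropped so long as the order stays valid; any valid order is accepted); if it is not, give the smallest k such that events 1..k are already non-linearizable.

cut after 14 events: linearizable; cut after 15 events (e6 responds, time 15): not linearizable
all 10 real-time-respecting orders fail — 7 completed LIFO stack operations, no legal replay
including or dropping the 1 pending operation (e8) in any combination fails
take e1, e2, e3, e4, e5, e6, e7 (pending dropped): step 6 already fails, because e6 pop() → empty cannot occur there
take e1, e2, e3, e4, e5, e7, e6 (pending dropped): step 6 already fails, because e7 pop() → 4 cannot occur there

not linearizable — minimal violating prefix: 15 events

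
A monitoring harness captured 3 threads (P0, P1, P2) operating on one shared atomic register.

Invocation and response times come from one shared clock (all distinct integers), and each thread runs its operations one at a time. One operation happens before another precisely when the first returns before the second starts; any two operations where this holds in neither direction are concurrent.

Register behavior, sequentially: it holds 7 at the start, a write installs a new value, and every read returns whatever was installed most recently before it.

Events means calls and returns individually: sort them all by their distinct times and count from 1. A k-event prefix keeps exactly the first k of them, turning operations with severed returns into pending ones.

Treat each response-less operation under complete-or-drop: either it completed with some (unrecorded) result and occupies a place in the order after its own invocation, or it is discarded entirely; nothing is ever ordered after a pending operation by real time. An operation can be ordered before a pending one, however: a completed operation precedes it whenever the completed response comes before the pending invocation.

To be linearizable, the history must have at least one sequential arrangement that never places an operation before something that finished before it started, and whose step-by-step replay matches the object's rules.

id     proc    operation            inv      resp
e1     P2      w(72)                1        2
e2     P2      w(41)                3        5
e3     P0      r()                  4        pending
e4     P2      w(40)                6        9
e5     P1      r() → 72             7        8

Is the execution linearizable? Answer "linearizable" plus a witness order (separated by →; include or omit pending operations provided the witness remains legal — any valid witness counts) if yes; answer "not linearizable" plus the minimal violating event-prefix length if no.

not linearizable — minimal violating prefix: 8 events

already the first 8 events (up to e5's response at time 8) admit no linearization; the first 7 still do
one real-time candidate order over the 3 completed operations — the atomic register replay rejects it
every completion of the 2 pending operations (e3, e4) was checked; none linearizes
for example e1, e2, e5 (pending dropped) fails at step 3: e5 r() → 72 is not legal there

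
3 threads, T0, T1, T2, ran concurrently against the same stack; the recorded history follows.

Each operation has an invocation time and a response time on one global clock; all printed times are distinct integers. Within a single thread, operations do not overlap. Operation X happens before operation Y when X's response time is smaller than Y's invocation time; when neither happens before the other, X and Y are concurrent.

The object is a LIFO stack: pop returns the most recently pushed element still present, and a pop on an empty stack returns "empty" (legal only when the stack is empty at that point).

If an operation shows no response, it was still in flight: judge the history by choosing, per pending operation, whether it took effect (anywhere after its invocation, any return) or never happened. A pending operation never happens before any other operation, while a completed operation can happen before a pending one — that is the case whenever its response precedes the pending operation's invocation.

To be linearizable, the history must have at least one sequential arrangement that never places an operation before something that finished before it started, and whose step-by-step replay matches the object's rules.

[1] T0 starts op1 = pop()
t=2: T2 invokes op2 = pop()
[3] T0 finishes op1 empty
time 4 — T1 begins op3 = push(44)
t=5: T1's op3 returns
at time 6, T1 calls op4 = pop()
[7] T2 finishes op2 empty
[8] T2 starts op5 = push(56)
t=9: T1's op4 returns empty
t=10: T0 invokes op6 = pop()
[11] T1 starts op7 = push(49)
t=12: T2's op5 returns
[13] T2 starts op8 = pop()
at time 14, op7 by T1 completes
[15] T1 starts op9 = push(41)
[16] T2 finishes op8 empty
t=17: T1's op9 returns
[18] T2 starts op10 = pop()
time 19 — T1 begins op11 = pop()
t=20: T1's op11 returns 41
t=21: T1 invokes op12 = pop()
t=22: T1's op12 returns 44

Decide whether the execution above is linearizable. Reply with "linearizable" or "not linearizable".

the violation lands at event 9, op4's response at time 9: events 1..8 linearize, events 1..9 do not
the 4 completed operations admit 4 real-time orders; each fails the stack replay
every completion of the 1 pending operation (op5) was checked; none linearizes
sample order op1, op2, op3, op4 (pending dropped) stalls at step 4 — op4 pop() → empty has no legal effect
sample order op1, op3, op2, op4 (pending dropped) stalls at step 3 — op2 pop() → empty has no legal effect

not linearizable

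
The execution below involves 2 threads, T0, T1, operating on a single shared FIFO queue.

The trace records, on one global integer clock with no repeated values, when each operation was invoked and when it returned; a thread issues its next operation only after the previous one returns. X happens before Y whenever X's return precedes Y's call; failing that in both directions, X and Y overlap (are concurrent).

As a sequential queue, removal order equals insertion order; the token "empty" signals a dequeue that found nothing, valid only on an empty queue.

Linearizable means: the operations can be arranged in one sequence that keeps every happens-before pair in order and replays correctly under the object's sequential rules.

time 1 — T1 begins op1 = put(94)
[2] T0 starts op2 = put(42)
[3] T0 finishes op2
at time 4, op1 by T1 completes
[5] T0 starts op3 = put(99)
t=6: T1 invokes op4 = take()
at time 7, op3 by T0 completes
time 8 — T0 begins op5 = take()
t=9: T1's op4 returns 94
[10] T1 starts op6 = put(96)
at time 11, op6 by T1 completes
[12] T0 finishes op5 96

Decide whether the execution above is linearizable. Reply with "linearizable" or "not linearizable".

cut after 11 events: linearizable; cut after 12 events (op5 responds, time 12): not linearizable
every one of the 10 real-time-consistent orders over 6 completed FIFO queue ops fails the sequential spec
for example op1, op2, op3, op4, op5, op6 fails at step 5: op5 take() → 96 is not legal there
for example op1, op2, op3, op4, op6, op5 fails at step 6: op5 take() → 96 is not legal there

not linearizable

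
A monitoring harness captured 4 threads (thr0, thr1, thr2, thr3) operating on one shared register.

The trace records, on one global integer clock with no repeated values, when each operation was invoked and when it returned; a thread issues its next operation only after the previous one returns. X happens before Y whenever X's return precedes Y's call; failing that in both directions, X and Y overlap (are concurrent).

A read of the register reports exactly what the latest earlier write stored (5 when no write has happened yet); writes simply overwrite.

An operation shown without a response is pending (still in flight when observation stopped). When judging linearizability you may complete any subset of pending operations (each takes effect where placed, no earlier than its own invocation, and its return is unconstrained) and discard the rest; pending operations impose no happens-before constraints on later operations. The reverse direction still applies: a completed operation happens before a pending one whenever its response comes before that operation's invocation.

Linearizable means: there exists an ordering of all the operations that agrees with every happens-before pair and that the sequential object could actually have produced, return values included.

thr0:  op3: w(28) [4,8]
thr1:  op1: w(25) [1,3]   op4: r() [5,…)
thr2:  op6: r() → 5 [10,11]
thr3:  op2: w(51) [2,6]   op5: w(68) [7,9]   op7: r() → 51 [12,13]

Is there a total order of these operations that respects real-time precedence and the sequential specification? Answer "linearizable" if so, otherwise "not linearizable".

not linearizable

events 1..10 are fine; event 11 — the response of op6 at time 11 — makes the prefix non-linearizable
real-time-consistent orders of the 5 completed operations: 5 — all fail the register replay
completion choices over the 1 pending operation (op4) were checked; none helps
take op1, op2, op3, op5, op6 (pending dropped): step 5 already fails, because op6 r() → 5 cannot occur there
take op1, op2, op5, op3, op6 (pending dropped): step 5 already fails, because op6 r() → 5 cannot occur there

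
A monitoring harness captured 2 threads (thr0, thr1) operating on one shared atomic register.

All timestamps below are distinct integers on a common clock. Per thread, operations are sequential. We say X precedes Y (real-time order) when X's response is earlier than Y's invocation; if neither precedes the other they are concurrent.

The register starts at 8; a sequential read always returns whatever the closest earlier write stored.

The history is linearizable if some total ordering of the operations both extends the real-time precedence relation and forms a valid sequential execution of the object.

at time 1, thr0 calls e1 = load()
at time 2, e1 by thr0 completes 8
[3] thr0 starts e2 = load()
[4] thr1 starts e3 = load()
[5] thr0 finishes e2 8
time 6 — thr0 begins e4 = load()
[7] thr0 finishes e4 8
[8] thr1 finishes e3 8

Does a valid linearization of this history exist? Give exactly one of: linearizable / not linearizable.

linearizable

witness order: e1, e2, e3, e4
step 1: e1 load() → 8 — value 8
step 2: e2 load() → 8 — value 8
step 3: e3 load() → 8 — value 8
step 4: e4 load() → 8 — value 8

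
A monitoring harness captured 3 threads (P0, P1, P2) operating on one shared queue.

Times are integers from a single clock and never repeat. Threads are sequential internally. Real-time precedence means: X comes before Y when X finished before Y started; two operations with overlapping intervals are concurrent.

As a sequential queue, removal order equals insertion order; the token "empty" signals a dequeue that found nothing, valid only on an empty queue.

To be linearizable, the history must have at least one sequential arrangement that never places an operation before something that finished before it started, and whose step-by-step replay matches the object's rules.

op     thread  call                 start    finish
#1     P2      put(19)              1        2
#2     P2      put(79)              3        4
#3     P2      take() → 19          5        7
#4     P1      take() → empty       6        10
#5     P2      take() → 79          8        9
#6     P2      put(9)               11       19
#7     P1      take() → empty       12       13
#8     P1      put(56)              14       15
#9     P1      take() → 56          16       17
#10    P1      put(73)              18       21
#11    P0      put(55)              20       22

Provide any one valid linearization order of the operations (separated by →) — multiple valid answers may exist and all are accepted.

#1 → #2 → #3 → #5 → #4 → #7 → #8 → #6 → #9 → #10 → #11

1. #1 put(19), leaving queue <19>
2. #2 put(79), leaving queue <19,79>
3. #3 take() → 19, leaving queue <79>
4. #5 take() → 79, leaving queue <>
5. #4 take() → empty, leaving queue <>
6. #7 take() → empty, leaving queue <>
7. #8 put(56), leaving queue <56>
8. #6 put(9), leaving queue <56,9>
9. #9 take() → 56, leaving queue <9>
10. #10 put(73), leaving queue <9,73>
11. #11 put(55), leaving queue <9,73,55>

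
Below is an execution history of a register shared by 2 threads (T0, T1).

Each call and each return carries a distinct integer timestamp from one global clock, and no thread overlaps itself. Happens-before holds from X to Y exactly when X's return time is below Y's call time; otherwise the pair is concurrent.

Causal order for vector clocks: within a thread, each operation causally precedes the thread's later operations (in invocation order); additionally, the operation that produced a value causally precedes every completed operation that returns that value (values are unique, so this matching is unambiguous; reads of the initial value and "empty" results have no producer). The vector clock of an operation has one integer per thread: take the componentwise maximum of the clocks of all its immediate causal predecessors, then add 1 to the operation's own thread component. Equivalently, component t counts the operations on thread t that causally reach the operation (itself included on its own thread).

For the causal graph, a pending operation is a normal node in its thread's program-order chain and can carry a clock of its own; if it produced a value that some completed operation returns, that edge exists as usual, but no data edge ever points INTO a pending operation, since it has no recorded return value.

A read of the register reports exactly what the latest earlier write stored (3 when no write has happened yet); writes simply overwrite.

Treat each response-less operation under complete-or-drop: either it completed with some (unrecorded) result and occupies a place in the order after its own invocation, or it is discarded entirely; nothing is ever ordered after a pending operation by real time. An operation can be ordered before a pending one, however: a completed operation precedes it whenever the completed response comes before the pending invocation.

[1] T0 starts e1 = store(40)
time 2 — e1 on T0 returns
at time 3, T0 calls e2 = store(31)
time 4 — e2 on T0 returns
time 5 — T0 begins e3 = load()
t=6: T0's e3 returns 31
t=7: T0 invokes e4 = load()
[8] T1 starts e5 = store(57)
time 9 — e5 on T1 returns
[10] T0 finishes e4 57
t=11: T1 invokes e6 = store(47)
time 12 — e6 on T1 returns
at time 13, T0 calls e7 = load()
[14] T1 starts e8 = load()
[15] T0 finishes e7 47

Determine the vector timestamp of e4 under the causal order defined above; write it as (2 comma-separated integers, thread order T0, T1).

(4, 1)

e5 (invocation 8): nothing precedes it; T1's component alone gives (0, 1)
e1 (invocation 1): nothing precedes it; T0's component alone gives (1, 0)
merge at e6 (invoked 11): VC(e5)=(0, 1), own-thread bump on T1 → (0, 2)
merge at e2 (invoked 3): VC(e1)=(1, 0), own-thread bump on T0 → (2, 0)
merge at e8 (invoked 14): VC(e6)=(0, 2), own-thread bump on T1 → (0, 3)
merge at e3 (invoked 5): VC(e2)=(2, 0), own-thread bump on T0 → (3, 0)
merge at e4 (invoked 7): VC(e3)=(3, 0), VC(e5)=(0, 1), own-thread bump on T0 → (4, 1)
merge at e7 (invoked 13): VC(e4)=(4, 1), VC(e6)=(0, 2), own-thread bump on T0 → (5, 2)
target: VC(e4) = (4, 1)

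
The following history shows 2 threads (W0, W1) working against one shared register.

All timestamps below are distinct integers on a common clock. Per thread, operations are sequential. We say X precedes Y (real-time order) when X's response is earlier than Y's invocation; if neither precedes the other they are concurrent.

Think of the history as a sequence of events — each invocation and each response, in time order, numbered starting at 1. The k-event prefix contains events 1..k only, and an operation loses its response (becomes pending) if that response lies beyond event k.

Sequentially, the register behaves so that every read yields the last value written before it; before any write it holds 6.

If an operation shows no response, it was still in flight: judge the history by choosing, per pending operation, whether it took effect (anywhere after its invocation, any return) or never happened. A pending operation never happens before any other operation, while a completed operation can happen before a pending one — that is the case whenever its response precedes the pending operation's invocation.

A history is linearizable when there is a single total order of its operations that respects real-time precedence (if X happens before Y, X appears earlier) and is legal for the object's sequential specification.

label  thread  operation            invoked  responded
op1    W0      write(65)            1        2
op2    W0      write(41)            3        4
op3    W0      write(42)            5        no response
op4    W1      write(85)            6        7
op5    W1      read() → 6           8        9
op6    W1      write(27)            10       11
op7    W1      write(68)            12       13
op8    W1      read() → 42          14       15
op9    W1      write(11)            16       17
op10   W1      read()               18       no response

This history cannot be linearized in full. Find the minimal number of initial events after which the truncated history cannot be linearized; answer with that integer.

9

one valid order for events 1..8 is op1, op2, op3, op4:
1. op1 write(65), leaving value 65
2. op2 write(41), leaving value 41
3. op3 write(42) (pending, included), leaving value 42
4. op4 write(85), leaving value 85
event 9 — op5's response, time 9 — after it, nothing linearizes
including or dropping the 1 pending operation (op3) in any combination fails
e.g. op1, op2, op4, op5 (pending dropped): illegal at step 4, since op5 read() → 6 cannot apply there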